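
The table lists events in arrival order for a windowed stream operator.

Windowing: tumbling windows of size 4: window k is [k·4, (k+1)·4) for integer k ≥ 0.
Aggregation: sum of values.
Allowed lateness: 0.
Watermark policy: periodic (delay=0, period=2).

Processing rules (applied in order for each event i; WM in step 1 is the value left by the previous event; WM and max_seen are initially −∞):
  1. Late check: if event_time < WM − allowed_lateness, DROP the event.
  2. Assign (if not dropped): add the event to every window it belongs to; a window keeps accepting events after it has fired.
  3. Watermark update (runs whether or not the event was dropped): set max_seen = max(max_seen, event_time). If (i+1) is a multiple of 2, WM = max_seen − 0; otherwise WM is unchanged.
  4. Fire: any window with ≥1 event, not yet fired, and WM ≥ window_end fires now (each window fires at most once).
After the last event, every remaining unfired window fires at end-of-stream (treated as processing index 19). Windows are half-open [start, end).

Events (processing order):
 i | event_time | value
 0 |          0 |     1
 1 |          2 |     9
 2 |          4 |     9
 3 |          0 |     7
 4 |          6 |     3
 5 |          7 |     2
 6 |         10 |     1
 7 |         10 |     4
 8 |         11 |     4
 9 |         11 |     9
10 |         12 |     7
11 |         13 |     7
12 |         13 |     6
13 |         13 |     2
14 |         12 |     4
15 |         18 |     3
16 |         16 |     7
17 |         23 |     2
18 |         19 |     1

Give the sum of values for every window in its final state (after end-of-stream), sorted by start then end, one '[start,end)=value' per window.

[0,4)=10 [4,8)=14 [8,12)=18 [12,16)=22 [16,20)=3 [20,24)=2

i=0 t=0 v=1: → [0,4); WM=−∞
i=1 t=2 v=9: → [0,4); WM=2
i=2 t=4 v=9: → [4,8); WM=2
i=3 t=0 v=7: DROP (t<2-0); WM=4; [0,4) fires=10
i=4 t=6 v=3: → [4,8); WM=4
i=5 t=7 v=2: → [4,8); WM=7
i=6 t=10 v=1: → [8,12); WM=7
i=7 t=10 v=4: → [8,12); WM=10; [4,8) fires=14
i=8 t=11 v=4: → [8,12); WM=10
i=9 t=11 v=9: → [8,12); WM=11
i=10 t=12 v=7: → [12,16); WM=11
i=11 t=13 v=7: → [12,16); WM=13; [8,12) fires=18
i=12 t=13 v=6: → [12,16); WM=13
i=13 t=13 v=2: → [12,16); WM=13
i=14 t=12 v=4: DROP (t<13-0); WM=13
i=15 t=18 v=3: → [16,20); WM=18; [12,16) fires=22
i=16 t=16 v=7: DROP (t<18-0); WM=18
i=17 t=23 v=2: → [20,24); WM=23; [16,20) fires=3
i=18 t=19 v=1: DROP (t<23-0); WM=23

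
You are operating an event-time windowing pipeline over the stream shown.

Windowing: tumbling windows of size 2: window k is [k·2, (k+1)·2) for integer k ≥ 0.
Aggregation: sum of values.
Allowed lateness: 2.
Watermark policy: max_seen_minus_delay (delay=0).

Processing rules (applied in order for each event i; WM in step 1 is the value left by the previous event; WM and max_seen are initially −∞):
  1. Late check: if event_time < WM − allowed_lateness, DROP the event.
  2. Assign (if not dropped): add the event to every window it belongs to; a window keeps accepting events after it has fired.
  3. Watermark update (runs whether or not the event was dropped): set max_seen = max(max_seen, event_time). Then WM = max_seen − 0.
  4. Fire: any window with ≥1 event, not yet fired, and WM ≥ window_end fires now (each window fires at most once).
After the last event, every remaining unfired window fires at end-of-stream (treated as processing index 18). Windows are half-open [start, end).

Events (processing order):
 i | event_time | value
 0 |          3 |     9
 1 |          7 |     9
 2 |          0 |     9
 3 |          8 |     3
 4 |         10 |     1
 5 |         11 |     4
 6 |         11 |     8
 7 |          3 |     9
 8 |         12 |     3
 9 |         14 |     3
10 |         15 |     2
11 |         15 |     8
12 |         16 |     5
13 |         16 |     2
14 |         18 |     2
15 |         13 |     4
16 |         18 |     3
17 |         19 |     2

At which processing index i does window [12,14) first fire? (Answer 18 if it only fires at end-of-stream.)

9

i=0 t=3 v=9: → [2,4); WM=3
i=1 t=7 v=9: → [6,8); WM=7; [2,4) fires=9
i=2 t=0 v=9: DROP (t<7-2); WM=7
i=3 t=8 v=3: → [8,10); WM=8; [6,8) fires=9
i=4 t=10 v=1: → [10,12); WM=10; [8,10) fires=3
i=5 t=11 v=4: → [10,12); WM=11
i=6 t=11 v=8: → [10,12); WM=11
i=7 t=3 v=9: DROP (t<11-2); WM=11
i=8 t=12 v=3: → [12,14); WM=12; [10,12) fires=13
i=9 t=14 v=3: → [14,16); WM=14; [12,14) fires=3
i=10 t=15 v=2: → [14,16); WM=15
i=11 t=15 v=8: → [14,16); WM=15
i=12 t=16 v=5: → [16,18); WM=16; [14,16) fires=13
i=13 t=16 v=2: → [16,18); WM=16
i=14 t=18 v=2: → [18,20); WM=18; [16,18) fires=7
i=15 t=13 v=4: DROP (t<18-2); WM=18
i=16 t=18 v=3: → [18,20); WM=18
i=17 t=19 v=2: → [18,20); WM=19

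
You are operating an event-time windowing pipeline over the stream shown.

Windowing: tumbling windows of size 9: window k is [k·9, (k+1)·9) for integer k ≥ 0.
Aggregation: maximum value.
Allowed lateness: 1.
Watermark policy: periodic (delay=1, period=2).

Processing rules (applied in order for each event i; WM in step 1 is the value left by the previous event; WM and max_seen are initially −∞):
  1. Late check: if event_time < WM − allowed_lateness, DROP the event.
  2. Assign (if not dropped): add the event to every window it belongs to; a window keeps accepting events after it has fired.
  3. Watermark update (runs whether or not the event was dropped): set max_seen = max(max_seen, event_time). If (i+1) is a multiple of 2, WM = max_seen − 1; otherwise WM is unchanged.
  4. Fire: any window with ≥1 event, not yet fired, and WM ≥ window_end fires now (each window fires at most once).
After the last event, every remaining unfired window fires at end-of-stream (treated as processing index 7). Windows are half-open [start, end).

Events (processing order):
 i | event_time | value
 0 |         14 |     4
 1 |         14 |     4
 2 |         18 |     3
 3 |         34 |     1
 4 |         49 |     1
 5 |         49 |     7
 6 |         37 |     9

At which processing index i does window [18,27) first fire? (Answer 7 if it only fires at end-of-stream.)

3

i=0 t=14 v=4: → [9,18); WM=−∞
i=1 t=14 v=4: → [9,18); WM=13
i=2 t=18 v=3: → [18,27); WM=13
i=3 t=34 v=1: → [27,36); WM=33; [9,18) fires=4 [18,27) fires=3
i=4 t=49 v=1: → [45,54); WM=33
i=5 t=49 v=7: → [45,54); WM=48; [27,36) fires=1
i=6 t=37 v=9: DROP (t<48-1); WM=48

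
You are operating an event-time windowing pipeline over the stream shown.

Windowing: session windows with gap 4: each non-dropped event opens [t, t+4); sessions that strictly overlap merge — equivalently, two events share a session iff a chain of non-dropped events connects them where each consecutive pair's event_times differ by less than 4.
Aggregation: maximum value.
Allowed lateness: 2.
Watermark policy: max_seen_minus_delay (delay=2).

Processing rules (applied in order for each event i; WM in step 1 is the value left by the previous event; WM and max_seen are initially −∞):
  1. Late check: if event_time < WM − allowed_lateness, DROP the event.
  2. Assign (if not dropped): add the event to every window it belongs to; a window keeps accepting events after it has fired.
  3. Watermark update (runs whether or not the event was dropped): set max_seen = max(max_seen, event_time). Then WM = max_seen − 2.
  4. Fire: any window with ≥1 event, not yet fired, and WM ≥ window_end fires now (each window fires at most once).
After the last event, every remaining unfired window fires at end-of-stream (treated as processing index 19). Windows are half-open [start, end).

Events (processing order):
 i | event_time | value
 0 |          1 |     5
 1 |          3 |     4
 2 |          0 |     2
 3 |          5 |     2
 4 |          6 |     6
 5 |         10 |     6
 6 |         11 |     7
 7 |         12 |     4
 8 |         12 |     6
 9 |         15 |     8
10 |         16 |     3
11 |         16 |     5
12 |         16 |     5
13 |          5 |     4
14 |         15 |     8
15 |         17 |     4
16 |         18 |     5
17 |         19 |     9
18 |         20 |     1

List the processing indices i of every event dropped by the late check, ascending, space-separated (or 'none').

i=0 t=1 v=5: → [1,5); WM=-1
i=1 t=3 v=4: → [1,7); WM=1
i=2 t=0 v=2: → [0,7); WM=1
i=3 t=5 v=2: → [0,9); WM=3
i=4 t=6 v=6: → [0,10); WM=4
i=5 t=10 v=6: → [10,14); WM=8
i=6 t=11 v=7: → [10,15); WM=9
i=7 t=12 v=4: → [10,16); WM=10
i=8 t=12 v=6: → [10,16); WM=10
i=9 t=15 v=8: → [10,19); WM=13
i=10 t=16 v=3: → [10,20); WM=14
i=11 t=16 v=5: → [10,20); WM=14
i=12 t=16 v=5: → [10,20); WM=14
i=13 t=5 v=4: DROP (t<14-2); WM=14
i=14 t=15 v=8: → [10,20); WM=14
i=15 t=17 v=4: → [10,21); WM=15
i=16 t=18 v=5: → [10,22); WM=16
i=17 t=19 v=9: → [10,23); WM=17
i=18 t=20 v=1: → [10,24); WM=18

13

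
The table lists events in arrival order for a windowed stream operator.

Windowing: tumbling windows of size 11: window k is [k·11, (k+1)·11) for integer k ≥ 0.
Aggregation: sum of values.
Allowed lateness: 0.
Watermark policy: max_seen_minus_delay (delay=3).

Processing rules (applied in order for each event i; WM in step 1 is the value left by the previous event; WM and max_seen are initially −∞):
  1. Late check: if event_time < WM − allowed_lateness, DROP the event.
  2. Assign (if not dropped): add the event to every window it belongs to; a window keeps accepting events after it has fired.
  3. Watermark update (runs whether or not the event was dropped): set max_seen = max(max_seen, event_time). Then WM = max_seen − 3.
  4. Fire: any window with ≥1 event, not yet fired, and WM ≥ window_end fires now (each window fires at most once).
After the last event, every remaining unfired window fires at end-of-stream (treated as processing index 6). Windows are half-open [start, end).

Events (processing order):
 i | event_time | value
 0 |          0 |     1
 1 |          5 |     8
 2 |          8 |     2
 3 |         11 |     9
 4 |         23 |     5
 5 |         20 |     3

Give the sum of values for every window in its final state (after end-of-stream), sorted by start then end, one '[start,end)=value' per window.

i=0 t=0 v=1: → [0,11); WM=-3
i=1 t=5 v=8: → [0,11); WM=2
i=2 t=8 v=2: → [0,11); WM=5
i=3 t=11 v=9: → [11,22); WM=8
i=4 t=23 v=5: → [22,33); WM=20; [0,11) fires=11
i=5 t=20 v=3: → [11,22); WM=20

[0,11)=11 [11,22)=12 [22,33)=5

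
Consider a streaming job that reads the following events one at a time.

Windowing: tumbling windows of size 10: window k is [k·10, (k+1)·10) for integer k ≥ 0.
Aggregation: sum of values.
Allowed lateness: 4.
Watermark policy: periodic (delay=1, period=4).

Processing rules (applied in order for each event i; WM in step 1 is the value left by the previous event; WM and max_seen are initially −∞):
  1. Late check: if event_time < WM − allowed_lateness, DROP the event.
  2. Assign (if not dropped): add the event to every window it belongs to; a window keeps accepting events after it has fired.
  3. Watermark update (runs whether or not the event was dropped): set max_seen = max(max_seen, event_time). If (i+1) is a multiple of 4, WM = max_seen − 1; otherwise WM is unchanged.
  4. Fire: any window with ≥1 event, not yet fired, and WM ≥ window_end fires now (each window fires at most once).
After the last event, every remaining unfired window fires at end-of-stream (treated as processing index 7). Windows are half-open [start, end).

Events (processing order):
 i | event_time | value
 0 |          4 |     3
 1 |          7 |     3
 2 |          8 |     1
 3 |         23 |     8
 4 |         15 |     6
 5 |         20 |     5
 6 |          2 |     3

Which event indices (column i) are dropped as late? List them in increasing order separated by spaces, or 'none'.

4 6

i=0 t=4 v=3: → [0,10); WM=−∞
i=1 t=7 v=3: → [0,10); WM=−∞
i=2 t=8 v=1: → [0,10); WM=−∞
i=3 t=23 v=8: → [20,30); WM=22; [0,10) fires=7
i=4 t=15 v=6: DROP (t<22-4); WM=22
i=5 t=20 v=5: → [20,30); WM=22
i=6 t=2 v=3: DROP (t<22-4); WM=22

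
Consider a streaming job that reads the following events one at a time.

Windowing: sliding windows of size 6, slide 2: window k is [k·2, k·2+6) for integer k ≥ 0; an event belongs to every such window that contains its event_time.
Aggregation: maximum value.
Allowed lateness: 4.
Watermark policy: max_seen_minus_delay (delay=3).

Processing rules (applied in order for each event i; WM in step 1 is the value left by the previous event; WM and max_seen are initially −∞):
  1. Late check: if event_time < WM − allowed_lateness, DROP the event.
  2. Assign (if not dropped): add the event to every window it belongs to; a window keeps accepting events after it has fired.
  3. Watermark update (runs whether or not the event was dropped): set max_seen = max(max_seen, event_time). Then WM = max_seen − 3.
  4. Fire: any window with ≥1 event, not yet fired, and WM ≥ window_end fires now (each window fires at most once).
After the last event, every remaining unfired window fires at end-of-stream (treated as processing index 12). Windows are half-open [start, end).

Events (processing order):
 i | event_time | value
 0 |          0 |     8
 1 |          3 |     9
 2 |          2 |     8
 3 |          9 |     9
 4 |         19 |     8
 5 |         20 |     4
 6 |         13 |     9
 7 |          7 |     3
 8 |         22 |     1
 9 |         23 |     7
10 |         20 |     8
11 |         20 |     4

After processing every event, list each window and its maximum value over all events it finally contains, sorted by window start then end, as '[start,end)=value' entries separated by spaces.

[0,6)=9 [2,8)=9 [4,10)=9 [6,12)=9 [8,14)=9 [10,16)=9 [12,18)=9 [14,20)=8 [16,22)=8 [18,24)=8 [20,26)=8 [22,28)=7

i=0 t=0 v=8: → [0,6); WM=-3
i=1 t=3 v=9: → [2,8),[0,6); WM=0
i=2 t=2 v=8: → [2,8),[0,6); WM=0
i=3 t=9 v=9: → [8,14),[6,12),[4,10); WM=6; [0,6) fires=9
i=4 t=19 v=8: → [18,24),[16,22),[14,20); WM=16; [2,8) fires=9 [4,10) fires=9 [6,12) fires=9 [8,14) fires=9
i=5 t=20 v=4: → [20,26),[18,24),[16,22); WM=17
i=6 t=13 v=9: → [12,18),[10,16),[8,14); WM=17; [10,16) fires=9
i=7 t=7 v=3: DROP (t<17-4); WM=17
i=8 t=22 v=1: → [22,28),[20,26),[18,24); WM=19; [12,18) fires=9
i=9 t=23 v=7: → [22,28),[20,26),[18,24); WM=20; [14,20) fires=8
i=10 t=20 v=8: → [20,26),[18,24),[16,22); WM=20
i=11 t=20 v=4: → [20,26),[18,24),[16,22); WM=20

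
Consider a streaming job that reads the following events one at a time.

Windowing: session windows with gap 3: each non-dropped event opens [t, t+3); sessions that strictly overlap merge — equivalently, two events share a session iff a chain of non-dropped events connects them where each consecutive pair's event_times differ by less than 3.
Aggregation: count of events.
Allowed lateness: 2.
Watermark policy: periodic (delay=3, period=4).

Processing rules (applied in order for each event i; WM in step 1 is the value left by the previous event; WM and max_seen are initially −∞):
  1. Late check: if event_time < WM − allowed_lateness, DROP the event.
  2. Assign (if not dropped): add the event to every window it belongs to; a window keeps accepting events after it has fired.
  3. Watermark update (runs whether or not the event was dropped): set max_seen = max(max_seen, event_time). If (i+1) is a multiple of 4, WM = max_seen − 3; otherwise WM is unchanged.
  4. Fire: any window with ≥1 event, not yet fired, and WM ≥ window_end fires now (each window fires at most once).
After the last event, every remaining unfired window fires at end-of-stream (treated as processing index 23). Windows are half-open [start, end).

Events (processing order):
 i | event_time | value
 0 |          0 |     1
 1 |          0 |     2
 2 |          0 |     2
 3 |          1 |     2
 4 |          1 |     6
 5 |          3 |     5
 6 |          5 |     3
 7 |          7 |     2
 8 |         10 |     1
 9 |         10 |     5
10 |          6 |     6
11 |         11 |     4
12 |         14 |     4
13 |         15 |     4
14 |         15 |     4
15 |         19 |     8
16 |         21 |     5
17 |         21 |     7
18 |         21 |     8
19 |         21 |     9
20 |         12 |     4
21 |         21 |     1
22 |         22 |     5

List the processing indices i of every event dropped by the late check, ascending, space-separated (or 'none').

i=0 t=0 v=1: → [0,3); WM=−∞
i=1 t=0 v=2: → [0,3); WM=−∞
i=2 t=0 v=2: → [0,3); WM=−∞
i=3 t=1 v=2: → [0,4); WM=-2
i=4 t=1 v=6: → [0,4); WM=-2
i=5 t=3 v=5: → [0,6); WM=-2
i=6 t=5 v=3: → [0,8); WM=-2
i=7 t=7 v=2: → [0,10); WM=4
i=8 t=10 v=1: → [10,13); WM=4
i=9 t=10 v=5: → [10,13); WM=4
i=10 t=6 v=6: → [0,10); WM=4
i=11 t=11 v=4: → [10,14); WM=8
i=12 t=14 v=4: → [14,17); WM=8
i=13 t=15 v=4: → [14,18); WM=8
i=14 t=15 v=4: → [14,18); WM=8
i=15 t=19 v=8: → [19,22); WM=16
i=16 t=21 v=5: → [19,24); WM=16
i=17 t=21 v=7: → [19,24); WM=16
i=18 t=21 v=8: → [19,24); WM=16
i=19 t=21 v=9: → [19,24); WM=18
i=20 t=12 v=4: DROP (t<18-2); WM=18
i=21 t=21 v=1: → [19,24); WM=18
i=22 t=22 v=5: → [19,25); WM=18

20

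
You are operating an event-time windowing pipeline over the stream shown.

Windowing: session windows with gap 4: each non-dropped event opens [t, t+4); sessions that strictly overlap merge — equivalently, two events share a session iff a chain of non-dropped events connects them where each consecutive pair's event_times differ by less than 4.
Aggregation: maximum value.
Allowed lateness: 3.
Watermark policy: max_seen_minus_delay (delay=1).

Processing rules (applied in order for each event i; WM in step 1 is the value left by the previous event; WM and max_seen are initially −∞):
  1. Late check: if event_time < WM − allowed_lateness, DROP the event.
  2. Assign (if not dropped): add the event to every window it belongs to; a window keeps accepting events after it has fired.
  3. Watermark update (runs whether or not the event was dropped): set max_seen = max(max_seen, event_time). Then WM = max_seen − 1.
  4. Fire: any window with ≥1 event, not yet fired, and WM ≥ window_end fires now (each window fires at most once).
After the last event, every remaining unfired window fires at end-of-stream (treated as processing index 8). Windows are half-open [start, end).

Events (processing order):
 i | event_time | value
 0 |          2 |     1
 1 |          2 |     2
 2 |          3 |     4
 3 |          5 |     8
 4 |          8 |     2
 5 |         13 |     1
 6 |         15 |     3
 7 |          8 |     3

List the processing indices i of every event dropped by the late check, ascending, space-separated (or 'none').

7

i=0 t=2 v=1: → [2,6); WM=1
i=1 t=2 v=2: → [2,6); WM=1
i=2 t=3 v=4: → [2,7); WM=2
i=3 t=5 v=8: → [2,9); WM=4
i=4 t=8 v=2: → [2,12); WM=7
i=5 t=13 v=1: → [13,17); WM=12
i=6 t=15 v=3: → [13,19); WM=14
i=7 t=8 v=3: DROP (t<14-3); WM=14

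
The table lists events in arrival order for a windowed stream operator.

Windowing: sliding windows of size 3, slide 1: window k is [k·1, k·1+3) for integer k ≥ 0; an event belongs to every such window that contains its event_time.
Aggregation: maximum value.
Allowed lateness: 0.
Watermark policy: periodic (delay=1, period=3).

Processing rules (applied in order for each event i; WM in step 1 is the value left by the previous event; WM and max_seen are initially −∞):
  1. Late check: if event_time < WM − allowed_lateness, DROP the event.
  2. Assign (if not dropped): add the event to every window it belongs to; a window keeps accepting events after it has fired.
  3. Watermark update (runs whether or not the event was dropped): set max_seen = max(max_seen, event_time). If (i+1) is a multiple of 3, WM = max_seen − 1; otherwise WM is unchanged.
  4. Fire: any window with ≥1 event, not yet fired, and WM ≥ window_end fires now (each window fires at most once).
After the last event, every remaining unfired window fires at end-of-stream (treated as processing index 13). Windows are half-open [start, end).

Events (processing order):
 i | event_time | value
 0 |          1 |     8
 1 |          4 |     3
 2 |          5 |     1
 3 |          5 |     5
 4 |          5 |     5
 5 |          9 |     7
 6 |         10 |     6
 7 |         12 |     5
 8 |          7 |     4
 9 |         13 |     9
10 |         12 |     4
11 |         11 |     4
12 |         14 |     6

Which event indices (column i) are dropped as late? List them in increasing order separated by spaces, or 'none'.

i=0 t=1 v=8: → [1,4),[0,3); WM=−∞
i=1 t=4 v=3: → [4,7),[3,6),[2,5); WM=−∞
i=2 t=5 v=1: → [5,8),[4,7),[3,6); WM=4; [0,3) fires=8 [1,4) fires=8
i=3 t=5 v=5: → [5,8),[4,7),[3,6); WM=4
i=4 t=5 v=5: → [5,8),[4,7),[3,6); WM=4
i=5 t=9 v=7: → [9,12),[8,11),[7,10); WM=8; [2,5) fires=3 [3,6) fires=5 [4,7) fires=5 [5,8) fires=5
i=6 t=10 v=6: → [10,13),[9,12),[8,11); WM=8
i=7 t=12 v=5: → [12,15),[11,14),[10,13); WM=8
i=8 t=7 v=4: DROP (t<8-0); WM=11; [7,10) fires=7 [8,11) fires=7
i=9 t=13 v=9: → [13,16),[12,15),[11,14); WM=11
i=10 t=12 v=4: → [12,15),[11,14),[10,13); WM=11
i=11 t=11 v=4: → [11,14),[10,13),[9,12); WM=12; [9,12) fires=7
i=12 t=14 v=6: → [14,17),[13,16),[12,15); WM=12

8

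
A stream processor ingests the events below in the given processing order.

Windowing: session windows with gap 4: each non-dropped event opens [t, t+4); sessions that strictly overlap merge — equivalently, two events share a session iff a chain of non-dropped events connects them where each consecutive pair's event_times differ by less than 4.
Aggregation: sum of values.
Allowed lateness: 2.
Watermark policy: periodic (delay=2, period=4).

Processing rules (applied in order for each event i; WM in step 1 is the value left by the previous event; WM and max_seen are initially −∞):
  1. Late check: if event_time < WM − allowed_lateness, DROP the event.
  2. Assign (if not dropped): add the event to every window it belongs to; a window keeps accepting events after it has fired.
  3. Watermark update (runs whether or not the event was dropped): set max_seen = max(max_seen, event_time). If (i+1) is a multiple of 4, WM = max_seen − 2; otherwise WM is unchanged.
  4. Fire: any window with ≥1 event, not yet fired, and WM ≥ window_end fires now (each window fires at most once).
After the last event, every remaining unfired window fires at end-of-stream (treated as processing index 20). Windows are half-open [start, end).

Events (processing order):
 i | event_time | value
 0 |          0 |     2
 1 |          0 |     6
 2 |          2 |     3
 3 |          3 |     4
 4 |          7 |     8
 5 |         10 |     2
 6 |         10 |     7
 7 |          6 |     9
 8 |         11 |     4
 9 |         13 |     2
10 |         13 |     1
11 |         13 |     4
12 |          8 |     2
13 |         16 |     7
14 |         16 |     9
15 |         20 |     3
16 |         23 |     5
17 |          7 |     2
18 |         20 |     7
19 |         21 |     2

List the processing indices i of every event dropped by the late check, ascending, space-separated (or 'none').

i=0 t=0 v=2: → [0,4); WM=−∞
i=1 t=0 v=6: → [0,4); WM=−∞
i=2 t=2 v=3: → [0,6); WM=−∞
i=3 t=3 v=4: → [0,7); WM=1
i=4 t=7 v=8: → [7,11); WM=1
i=5 t=10 v=2: → [7,14); WM=1
i=6 t=10 v=7: → [7,14); WM=1
i=7 t=6 v=9: → [0,14); WM=8
i=8 t=11 v=4: → [0,15); WM=8
i=9 t=13 v=2: → [0,17); WM=8
i=10 t=13 v=1: → [0,17); WM=8
i=11 t=13 v=4: → [0,17); WM=11
i=12 t=8 v=2: DROP (t<11-2); WM=11
i=13 t=16 v=7: → [0,20); WM=11
i=14 t=16 v=9: → [0,20); WM=11
i=15 t=20 v=3: → [20,24); WM=18
i=16 t=23 v=5: → [20,27); WM=18
i=17 t=7 v=2: DROP (t<18-2); WM=18
i=18 t=20 v=7: → [20,27); WM=18
i=19 t=21 v=2: → [20,27); WM=21

12 17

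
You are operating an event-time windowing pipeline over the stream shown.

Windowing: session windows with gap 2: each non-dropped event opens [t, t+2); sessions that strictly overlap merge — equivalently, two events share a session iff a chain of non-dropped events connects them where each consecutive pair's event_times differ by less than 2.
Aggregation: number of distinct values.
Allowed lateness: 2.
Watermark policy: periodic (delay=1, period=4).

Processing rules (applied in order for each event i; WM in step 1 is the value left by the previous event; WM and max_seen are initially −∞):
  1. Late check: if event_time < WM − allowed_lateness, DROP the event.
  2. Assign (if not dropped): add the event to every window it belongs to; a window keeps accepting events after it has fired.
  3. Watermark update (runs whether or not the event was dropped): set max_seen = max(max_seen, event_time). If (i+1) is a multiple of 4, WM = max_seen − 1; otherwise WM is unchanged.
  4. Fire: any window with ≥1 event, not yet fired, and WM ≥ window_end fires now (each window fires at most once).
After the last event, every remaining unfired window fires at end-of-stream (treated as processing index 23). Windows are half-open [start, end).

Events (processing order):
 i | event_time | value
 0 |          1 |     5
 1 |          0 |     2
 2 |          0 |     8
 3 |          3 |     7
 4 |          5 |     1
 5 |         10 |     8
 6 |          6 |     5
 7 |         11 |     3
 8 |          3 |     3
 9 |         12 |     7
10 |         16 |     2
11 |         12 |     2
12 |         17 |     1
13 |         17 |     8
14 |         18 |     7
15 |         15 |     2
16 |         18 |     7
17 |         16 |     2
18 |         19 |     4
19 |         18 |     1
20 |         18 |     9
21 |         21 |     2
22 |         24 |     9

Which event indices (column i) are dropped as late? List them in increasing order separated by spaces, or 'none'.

8

i=0 t=1 v=5: → [1,3); WM=−∞
i=1 t=0 v=2: → [0,3); WM=−∞
i=2 t=0 v=8: → [0,3); WM=−∞
i=3 t=3 v=7: → [3,5); WM=2
i=4 t=5 v=1: → [5,7); WM=2
i=5 t=10 v=8: → [10,12); WM=2
i=6 t=6 v=5: → [5,8); WM=2
i=7 t=11 v=3: → [10,13); WM=10
i=8 t=3 v=3: DROP (t<10-2); WM=10
i=9 t=12 v=7: → [10,14); WM=10
i=10 t=16 v=2: → [16,18); WM=10
i=11 t=12 v=2: → [10,14); WM=15
i=12 t=17 v=1: → [16,19); WM=15
i=13 t=17 v=8: → [16,19); WM=15
i=14 t=18 v=7: → [16,20); WM=15
i=15 t=15 v=2: → [15,20); WM=17
i=16 t=18 v=7: → [15,20); WM=17
i=17 t=16 v=2: → [15,20); WM=17
i=18 t=19 v=4: → [15,21); WM=17
i=19 t=18 v=1: → [15,21); WM=18
i=20 t=18 v=9: → [15,21); WM=18
i=21 t=21 v=2: → [21,23); WM=18
i=22 t=24 v=9: → [24,26); WM=18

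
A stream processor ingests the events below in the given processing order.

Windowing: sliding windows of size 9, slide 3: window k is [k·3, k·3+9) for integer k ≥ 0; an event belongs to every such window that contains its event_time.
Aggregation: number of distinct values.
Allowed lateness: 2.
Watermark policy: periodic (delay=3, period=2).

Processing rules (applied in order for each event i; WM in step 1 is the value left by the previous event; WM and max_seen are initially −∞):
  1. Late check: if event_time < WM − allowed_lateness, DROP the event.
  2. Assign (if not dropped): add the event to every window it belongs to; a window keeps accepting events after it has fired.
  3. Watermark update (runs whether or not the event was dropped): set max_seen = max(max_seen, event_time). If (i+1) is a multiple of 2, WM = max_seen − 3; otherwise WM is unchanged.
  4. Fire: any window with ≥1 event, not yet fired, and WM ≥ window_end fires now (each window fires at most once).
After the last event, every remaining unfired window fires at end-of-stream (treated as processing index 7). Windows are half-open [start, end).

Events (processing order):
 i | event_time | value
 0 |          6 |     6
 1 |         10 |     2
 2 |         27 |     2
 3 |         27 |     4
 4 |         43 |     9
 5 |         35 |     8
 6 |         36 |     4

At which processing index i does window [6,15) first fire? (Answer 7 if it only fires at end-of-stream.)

i=0 t=6 v=6: → [6,15),[3,12),[0,9); WM=−∞
i=1 t=10 v=2: → [9,18),[6,15),[3,12); WM=7
i=2 t=27 v=2: → [27,36),[24,33),[21,30); WM=7
i=3 t=27 v=4: → [27,36),[24,33),[21,30); WM=24; [0,9) fires=1 [3,12) fires=2 [6,15) fires=2 [9,18) fires=1
i=4 t=43 v=9: → [42,51),[39,48),[36,45); WM=24
i=5 t=35 v=8: → [33,42),[30,39),[27,36); WM=40; [21,30) fires=2 [24,33) fires=2 [27,36) fires=3 [30,39) fires=1
i=6 t=36 v=4: DROP (t<40-2); WM=40

3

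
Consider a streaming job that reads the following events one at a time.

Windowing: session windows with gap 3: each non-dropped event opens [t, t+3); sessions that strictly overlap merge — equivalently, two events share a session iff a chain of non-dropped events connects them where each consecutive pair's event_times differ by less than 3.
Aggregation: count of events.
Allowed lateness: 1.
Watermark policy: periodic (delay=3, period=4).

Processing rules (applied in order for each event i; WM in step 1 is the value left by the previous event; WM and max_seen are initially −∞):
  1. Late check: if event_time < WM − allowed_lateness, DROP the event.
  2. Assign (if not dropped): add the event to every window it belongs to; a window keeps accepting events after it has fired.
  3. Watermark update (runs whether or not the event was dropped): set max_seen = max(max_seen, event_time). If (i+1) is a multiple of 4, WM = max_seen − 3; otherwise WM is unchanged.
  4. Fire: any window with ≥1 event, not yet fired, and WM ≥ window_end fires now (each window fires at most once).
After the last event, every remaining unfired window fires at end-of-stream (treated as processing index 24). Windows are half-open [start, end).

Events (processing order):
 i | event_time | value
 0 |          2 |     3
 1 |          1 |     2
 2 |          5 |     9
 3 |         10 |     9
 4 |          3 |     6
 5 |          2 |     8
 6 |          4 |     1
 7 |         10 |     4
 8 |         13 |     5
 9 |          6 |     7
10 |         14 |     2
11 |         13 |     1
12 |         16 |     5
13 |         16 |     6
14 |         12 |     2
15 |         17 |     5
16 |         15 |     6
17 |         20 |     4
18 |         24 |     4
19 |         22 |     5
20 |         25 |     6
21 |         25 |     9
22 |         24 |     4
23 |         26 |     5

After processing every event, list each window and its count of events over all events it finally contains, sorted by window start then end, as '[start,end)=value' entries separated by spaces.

[1,5)=2 [5,9)=2 [10,20)=10 [20,29)=7

i=0 t=2 v=3: → [2,5); WM=−∞
i=1 t=1 v=2: → [1,5); WM=−∞
i=2 t=5 v=9: → [5,8); WM=−∞
i=3 t=10 v=9: → [10,13); WM=7
i=4 t=3 v=6: DROP (t<7-1); WM=7
i=5 t=2 v=8: DROP (t<7-1); WM=7
i=6 t=4 v=1: DROP (t<7-1); WM=7
i=7 t=10 v=4: → [10,13); WM=7
i=8 t=13 v=5: → [13,16); WM=7
i=9 t=6 v=7: → [5,9); WM=7
i=10 t=14 v=2: → [13,17); WM=7
i=11 t=13 v=1: → [13,17); WM=11
i=12 t=16 v=5: → [13,19); WM=11
i=13 t=16 v=6: → [13,19); WM=11
i=14 t=12 v=2: → [10,19); WM=11
i=15 t=17 v=5: → [10,20); WM=14
i=16 t=15 v=6: → [10,20); WM=14
i=17 t=20 v=4: → [20,23); WM=14
i=18 t=24 v=4: → [24,27); WM=14
i=19 t=22 v=5: → [20,27); WM=21
i=20 t=25 v=6: → [20,28); WM=21
i=21 t=25 v=9: → [20,28); WM=21
i=22 t=24 v=4: → [20,28); WM=21
i=23 t=26 v=5: → [20,29); WM=23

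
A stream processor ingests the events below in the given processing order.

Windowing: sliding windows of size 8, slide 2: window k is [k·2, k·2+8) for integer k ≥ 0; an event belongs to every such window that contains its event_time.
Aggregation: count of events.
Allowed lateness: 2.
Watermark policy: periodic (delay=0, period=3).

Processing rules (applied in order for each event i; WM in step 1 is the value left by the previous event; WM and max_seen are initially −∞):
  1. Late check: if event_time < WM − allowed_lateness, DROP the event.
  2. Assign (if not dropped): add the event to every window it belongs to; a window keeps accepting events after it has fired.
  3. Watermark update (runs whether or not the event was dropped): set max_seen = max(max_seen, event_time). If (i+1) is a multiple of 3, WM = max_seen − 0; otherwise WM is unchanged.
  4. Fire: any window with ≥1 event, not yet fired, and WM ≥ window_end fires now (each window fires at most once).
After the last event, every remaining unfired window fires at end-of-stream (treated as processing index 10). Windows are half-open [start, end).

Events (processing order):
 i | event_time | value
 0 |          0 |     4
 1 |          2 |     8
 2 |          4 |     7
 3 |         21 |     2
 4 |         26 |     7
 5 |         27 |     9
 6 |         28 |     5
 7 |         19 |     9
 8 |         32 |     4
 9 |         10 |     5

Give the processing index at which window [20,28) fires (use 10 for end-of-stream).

8

i=0 t=0 v=4: → [0,8); WM=−∞
i=1 t=2 v=8: → [2,10),[0,8); WM=−∞
i=2 t=4 v=7: → [4,12),[2,10),[0,8); WM=4
i=3 t=21 v=2: → [20,28),[18,26),[16,24),[14,22); WM=4
i=4 t=26 v=7: → [26,34),[24,32),[22,30),[20,28); WM=4
i=5 t=27 v=9: → [26,34),[24,32),[22,30),[20,28); WM=27; [0,8) fires=3 [2,10) fires=2 [4,12) fires=1 [14,22) fires=1 [16,24) fires=1 [18,26) fires=1
i=6 t=28 v=5: → [28,36),[26,34),[24,32),[22,30); WM=27
i=7 t=19 v=9: DROP (t<27-2); WM=27
i=8 t=32 v=4: → [32,40),[30,38),[28,36),[26,34); WM=32; [20,28) fires=3 [22,30) fires=3 [24,32) fires=3
i=9 t=10 v=5: DROP (t<32-2); WM=32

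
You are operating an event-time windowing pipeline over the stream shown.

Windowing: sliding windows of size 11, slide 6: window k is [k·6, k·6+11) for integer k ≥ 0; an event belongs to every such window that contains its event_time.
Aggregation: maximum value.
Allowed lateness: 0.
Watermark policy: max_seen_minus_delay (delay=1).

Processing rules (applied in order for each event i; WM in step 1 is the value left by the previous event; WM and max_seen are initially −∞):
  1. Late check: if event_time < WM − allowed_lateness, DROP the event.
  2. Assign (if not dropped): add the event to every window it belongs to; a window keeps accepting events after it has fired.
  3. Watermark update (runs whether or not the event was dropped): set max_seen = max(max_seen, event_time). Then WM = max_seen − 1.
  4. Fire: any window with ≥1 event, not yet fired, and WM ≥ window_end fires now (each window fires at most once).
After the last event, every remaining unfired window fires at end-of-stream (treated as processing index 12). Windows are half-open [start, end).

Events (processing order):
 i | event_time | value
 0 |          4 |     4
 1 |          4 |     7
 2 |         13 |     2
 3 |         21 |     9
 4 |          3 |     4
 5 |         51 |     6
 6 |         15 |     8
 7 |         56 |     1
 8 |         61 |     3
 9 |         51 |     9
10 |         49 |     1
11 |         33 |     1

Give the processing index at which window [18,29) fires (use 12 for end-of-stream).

5

i=0 t=4 v=4: → [0,11); WM=3
i=1 t=4 v=7: → [0,11); WM=3
i=2 t=13 v=2: → [12,23),[6,17); WM=12; [0,11) fires=7
i=3 t=21 v=9: → [18,29),[12,23); WM=20; [6,17) fires=2
i=4 t=3 v=4: DROP (t<20-0); WM=20
i=5 t=51 v=6: → [48,59),[42,53); WM=50; [12,23) fires=9 [18,29) fires=9
i=6 t=15 v=8: DROP (t<50-0); WM=50
i=7 t=56 v=1: → [54,65),[48,59); WM=55; [42,53) fires=6
i=8 t=61 v=3: → [60,71),[54,65); WM=60; [48,59) fires=6
i=9 t=51 v=9: DROP (t<60-0); WM=60
i=10 t=49 v=1: DROP (t<60-0); WM=60
i=11 t=33 v=1: DROP (t<60-0); WM=60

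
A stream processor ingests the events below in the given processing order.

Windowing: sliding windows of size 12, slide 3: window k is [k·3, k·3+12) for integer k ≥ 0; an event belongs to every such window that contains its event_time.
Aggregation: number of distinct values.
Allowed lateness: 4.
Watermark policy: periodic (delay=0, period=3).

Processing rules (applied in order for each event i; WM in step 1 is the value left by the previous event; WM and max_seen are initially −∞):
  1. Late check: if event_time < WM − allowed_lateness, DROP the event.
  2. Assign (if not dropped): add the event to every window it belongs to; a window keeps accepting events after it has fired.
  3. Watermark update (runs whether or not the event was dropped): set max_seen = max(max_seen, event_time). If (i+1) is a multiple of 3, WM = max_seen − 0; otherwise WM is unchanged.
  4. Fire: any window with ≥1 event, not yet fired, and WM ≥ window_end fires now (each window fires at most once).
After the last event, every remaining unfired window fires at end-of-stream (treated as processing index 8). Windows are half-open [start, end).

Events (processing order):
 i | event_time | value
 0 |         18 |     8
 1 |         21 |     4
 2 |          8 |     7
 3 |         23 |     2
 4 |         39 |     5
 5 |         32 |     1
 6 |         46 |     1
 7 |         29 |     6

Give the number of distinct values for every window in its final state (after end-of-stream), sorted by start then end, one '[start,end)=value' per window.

i=0 t=18 v=8: → [18,30),[15,27),[12,24),[9,21); WM=−∞
i=1 t=21 v=4: → [21,33),[18,30),[15,27),[12,24); WM=−∞
i=2 t=8 v=7: → [6,18),[3,15),[0,12); WM=21; [0,12) fires=1 [3,15) fires=1 [6,18) fires=1 [9,21) fires=1
i=3 t=23 v=2: → [21,33),[18,30),[15,27),[12,24); WM=21
i=4 t=39 v=5: → [39,51),[36,48),[33,45),[30,42); WM=21
i=5 t=32 v=1: → [30,42),[27,39),[24,36),[21,33); WM=39; [12,24) fires=3 [15,27) fires=3 [18,30) fires=3 [21,33) fires=3 [24,36) fires=1 [27,39) fires=1
i=6 t=46 v=1: → [45,57),[42,54),[39,51),[36,48); WM=39
i=7 t=29 v=6: DROP (t<39-4); WM=39

[0,12)=1 [3,15)=1 [6,18)=1 [9,21)=1 [12,24)=3 [15,27)=3 [18,30)=3 [21,33)=3 [24,36)=1 [27,39)=1 [30,42)=2 [33,45)=1 [36,48)=2 [39,51)=2 [42,54)=1 [45,57)=1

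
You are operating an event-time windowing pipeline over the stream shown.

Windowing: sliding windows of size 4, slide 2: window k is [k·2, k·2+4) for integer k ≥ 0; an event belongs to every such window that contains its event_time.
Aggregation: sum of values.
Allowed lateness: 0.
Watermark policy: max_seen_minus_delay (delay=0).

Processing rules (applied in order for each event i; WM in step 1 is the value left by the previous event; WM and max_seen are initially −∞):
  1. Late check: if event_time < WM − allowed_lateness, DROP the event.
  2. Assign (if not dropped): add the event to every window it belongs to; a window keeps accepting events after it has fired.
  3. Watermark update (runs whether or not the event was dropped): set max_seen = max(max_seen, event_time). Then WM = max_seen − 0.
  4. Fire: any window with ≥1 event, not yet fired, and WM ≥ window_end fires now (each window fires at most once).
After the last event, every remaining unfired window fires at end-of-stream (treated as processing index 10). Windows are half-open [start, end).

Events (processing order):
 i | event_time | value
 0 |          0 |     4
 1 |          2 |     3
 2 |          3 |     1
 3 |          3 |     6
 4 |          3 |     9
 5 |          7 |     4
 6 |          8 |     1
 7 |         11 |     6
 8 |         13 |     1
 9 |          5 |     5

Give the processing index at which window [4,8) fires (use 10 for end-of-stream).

i=0 t=0 v=4: → [0,4); WM=0
i=1 t=2 v=3: → [2,6),[0,4); WM=2
i=2 t=3 v=1: → [2,6),[0,4); WM=3
i=3 t=3 v=6: → [2,6),[0,4); WM=3
i=4 t=3 v=9: → [2,6),[0,4); WM=3
i=5 t=7 v=4: → [6,10),[4,8); WM=7; [0,4) fires=23 [2,6) fires=19
i=6 t=8 v=1: → [8,12),[6,10); WM=8; [4,8) fires=4
i=7 t=11 v=6: → [10,14),[8,12); WM=11; [6,10) fires=5
i=8 t=13 v=1: → [12,16),[10,14); WM=13; [8,12) fires=7
i=9 t=5 v=5: DROP (t<13-0); WM=13

6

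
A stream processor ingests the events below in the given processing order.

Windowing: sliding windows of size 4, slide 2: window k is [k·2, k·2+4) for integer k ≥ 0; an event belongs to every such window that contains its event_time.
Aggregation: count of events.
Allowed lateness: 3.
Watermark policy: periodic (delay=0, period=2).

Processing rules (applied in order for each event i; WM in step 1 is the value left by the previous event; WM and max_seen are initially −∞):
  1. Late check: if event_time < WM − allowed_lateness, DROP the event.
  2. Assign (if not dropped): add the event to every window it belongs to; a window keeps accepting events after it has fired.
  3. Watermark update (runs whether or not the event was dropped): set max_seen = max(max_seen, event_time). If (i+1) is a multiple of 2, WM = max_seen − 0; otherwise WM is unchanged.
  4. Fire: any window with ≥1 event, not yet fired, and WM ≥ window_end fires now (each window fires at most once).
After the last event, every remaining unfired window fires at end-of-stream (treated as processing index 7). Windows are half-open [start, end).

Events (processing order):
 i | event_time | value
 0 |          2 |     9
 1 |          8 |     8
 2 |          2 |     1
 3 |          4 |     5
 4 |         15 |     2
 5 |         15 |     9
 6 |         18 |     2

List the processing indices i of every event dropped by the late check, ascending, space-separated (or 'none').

i=0 t=2 v=9: → [2,6),[0,4); WM=−∞
i=1 t=8 v=8: → [8,12),[6,10); WM=8; [0,4) fires=1 [2,6) fires=1
i=2 t=2 v=1: DROP (t<8-3); WM=8
i=3 t=4 v=5: DROP (t<8-3); WM=8
i=4 t=15 v=2: → [14,18),[12,16); WM=8
i=5 t=15 v=9: → [14,18),[12,16); WM=15; [6,10) fires=1 [8,12) fires=1
i=6 t=18 v=2: → [18,22),[16,20); WM=15

2 3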